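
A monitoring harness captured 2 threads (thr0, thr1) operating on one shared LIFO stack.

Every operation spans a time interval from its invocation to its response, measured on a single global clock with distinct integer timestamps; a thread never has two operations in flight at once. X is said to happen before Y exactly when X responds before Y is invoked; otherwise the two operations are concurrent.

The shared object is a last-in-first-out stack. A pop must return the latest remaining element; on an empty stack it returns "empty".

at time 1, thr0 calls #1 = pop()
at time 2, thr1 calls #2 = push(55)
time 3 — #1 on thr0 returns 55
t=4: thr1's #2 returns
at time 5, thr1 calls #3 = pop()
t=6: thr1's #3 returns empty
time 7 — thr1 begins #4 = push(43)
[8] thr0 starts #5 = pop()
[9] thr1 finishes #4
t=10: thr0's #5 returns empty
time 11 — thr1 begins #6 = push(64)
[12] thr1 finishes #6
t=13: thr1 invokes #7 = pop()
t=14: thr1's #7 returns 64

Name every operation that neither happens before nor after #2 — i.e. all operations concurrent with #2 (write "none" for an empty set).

#1

#2 spans [2,4]: anything still running between times 2 and 4 counts as concurrent
#1 [1,3]: concurrent
#3 [5,6]: after
#4 [7,9]: after
#5 [8,10]: after
#6 [11,12]: after
#7 [13,14]: after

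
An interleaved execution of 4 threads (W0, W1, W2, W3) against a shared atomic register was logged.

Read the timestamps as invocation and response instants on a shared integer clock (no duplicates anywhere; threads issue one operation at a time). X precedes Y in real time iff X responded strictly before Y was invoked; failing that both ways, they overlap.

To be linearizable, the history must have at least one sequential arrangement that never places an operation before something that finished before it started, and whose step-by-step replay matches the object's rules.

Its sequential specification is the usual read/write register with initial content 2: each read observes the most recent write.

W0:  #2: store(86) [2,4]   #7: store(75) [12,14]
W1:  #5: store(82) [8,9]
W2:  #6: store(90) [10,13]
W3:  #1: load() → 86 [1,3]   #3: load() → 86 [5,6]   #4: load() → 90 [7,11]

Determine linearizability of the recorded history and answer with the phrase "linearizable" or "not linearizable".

a witness: #2, #1, #3, #5, #6, #4, #7
1. #2 store(86), leaving value 86
2. #1 load() → 86, leaving value 86
3. #3 load() → 86, leaving value 86
4. #5 store(82), leaving value 82
5. #6 store(90), leaving value 90
6. #4 load() → 90, leaving value 90
7. #7 store(75), leaving value 75

linearizable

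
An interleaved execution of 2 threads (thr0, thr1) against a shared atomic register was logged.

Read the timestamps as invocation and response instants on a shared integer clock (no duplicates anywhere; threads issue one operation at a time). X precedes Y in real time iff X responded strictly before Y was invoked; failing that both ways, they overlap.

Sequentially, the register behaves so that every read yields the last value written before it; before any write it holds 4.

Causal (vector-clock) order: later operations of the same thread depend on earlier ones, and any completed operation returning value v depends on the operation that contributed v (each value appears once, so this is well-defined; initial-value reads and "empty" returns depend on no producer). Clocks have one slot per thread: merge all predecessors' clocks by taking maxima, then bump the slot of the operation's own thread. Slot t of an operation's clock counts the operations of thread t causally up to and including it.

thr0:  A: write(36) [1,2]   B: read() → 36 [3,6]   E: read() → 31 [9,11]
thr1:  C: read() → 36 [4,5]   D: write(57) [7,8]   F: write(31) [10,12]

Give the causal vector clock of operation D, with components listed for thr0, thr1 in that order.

(1, 2)

A (invocation 1): nothing precedes it; thr0's component alone gives (1, 0)
merge at C (invoked 4): VC(A)=(1, 0), own-thread bump on thr1 → (1, 1)
merge at B (invoked 3): VC(A)=(1, 0), own-thread bump on thr0 → (2, 0)
merge at D (invoked 7): VC(C)=(1, 1), own-thread bump on thr1 → (1, 2)
merge at F (invoked 10): VC(D)=(1, 2), own-thread bump on thr1 → (1, 3)
merge at E (invoked 9): VC(B)=(2, 0), VC(F)=(1, 3), own-thread bump on thr0 → (3, 3)
target: VC(D) = (1, 2)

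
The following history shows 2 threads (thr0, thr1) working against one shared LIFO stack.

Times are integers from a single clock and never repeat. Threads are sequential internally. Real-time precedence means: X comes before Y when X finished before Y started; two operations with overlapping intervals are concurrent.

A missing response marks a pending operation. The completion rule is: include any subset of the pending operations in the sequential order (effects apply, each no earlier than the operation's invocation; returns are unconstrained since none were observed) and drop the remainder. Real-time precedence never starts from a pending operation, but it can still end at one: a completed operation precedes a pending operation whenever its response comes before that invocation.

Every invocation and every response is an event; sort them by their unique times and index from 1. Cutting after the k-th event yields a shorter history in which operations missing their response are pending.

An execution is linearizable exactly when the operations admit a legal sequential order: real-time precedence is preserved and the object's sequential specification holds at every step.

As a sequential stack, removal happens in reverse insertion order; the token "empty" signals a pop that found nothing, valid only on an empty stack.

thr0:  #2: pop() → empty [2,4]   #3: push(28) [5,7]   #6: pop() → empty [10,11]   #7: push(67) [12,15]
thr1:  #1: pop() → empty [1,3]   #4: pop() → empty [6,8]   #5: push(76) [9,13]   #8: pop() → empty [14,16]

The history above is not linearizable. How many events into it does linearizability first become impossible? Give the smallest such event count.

11

one valid order for events 1..10 is #1, #2, #4, #3:
step 1: #1 pop() → empty — stack <>
step 2: #2 pop() → empty — stack <>
step 3: #4 pop() → empty — stack <>
step 4: #3 push(28) — stack <28>
at event 11 (#6's time-11 response) nothing linearizes any more
include/drop combinations of the 1 pending operation (#5) were all tried; none helps
take #1, #2, #3, #4, #6 (pending dropped): step 4 already fails, because #4 pop() → empty cannot occur there
take #1, #2, #4, #3, #6 (pending dropped): step 5 already fails, because #6 pop() → empty cannot occur there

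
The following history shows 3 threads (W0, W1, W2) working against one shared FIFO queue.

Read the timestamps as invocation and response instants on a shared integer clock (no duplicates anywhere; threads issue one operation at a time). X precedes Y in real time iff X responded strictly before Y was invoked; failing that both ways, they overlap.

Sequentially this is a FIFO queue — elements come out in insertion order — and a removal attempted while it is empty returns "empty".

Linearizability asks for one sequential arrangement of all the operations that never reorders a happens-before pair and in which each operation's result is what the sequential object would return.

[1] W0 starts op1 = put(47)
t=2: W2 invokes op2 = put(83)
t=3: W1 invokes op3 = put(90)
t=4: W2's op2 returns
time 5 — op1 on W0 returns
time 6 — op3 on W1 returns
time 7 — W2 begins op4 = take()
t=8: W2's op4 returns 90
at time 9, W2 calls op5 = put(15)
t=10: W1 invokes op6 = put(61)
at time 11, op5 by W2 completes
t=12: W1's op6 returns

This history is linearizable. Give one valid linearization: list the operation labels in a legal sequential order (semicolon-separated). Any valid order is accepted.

op3; op1; op2; op4; op5; op6

step 1: op3 put(90) — queue <90>
step 2: op1 put(47) — queue <90,47>
step 3: op2 put(83) — queue <90,47,83>
step 4: op4 take() → 90 — queue <47,83>
step 5: op5 put(15) — queue <47,83,15>
step 6: op6 put(61) — queue <47,83,15,61>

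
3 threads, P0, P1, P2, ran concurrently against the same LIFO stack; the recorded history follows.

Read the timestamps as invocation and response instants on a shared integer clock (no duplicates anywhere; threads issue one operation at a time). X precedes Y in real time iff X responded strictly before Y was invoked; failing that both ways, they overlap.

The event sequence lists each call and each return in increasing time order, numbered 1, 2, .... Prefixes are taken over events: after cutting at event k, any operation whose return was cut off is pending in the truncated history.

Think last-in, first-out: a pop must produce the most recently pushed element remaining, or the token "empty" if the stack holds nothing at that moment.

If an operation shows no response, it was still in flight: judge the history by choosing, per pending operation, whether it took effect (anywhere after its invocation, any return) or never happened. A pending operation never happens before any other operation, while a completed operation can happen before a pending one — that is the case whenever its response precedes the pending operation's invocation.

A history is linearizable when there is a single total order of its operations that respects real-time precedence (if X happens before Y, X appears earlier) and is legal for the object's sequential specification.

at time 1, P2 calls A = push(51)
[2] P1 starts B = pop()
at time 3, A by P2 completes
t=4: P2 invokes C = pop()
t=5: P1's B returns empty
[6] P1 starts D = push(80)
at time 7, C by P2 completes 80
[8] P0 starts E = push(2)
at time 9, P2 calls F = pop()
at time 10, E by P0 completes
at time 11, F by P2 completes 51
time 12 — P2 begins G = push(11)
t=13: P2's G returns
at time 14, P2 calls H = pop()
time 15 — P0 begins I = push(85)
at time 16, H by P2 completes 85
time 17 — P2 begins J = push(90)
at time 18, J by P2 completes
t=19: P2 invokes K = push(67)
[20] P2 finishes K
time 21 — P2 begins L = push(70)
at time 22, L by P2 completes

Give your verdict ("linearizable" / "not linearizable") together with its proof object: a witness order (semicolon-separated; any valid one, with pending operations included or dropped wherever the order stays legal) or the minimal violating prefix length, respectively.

after step 1 (B pop() → empty): stack <>
after step 2 (A push(51)): stack <51>
after step 3 (D push(80) (pending, included)): stack <51,80>
after step 4 (C pop() → 80): stack <51>
after step 5 (F pop() → 51): stack <>
after step 6 (E push(2)): stack <2>
after step 7 (G push(11)): stack <2,11>
after step 8 (I push(85) (pending, included)): stack <2,11,85>
after step 9 (H pop() → 85): stack <2,11>
after step 10 (J push(90)): stack <2,11,90>
after step 11 (K push(67)): stack <2,11,90,67>
after step 12 (L push(70)): stack <2,11,90,67,70>

linearizable — witness: B; A; D; C; F; E; G; I; H; J; K; L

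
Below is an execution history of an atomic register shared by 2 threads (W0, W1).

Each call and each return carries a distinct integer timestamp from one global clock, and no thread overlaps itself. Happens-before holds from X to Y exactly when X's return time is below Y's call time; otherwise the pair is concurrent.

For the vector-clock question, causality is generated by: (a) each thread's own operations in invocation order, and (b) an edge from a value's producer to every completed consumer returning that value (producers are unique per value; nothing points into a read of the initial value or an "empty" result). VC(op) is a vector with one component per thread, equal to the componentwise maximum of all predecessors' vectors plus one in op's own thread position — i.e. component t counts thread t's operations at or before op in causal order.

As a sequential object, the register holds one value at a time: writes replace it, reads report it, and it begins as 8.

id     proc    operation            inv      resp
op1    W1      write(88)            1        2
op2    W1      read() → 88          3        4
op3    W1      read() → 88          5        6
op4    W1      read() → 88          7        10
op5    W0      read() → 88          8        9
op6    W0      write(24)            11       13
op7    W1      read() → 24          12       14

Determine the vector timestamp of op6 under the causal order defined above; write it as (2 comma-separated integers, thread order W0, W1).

(2, 1)

root op op1, invoked 1: fresh clock plus W1's own tick → (0, 1)
merge at op2 (invoked 3): VC(op1)=(0, 1), own-thread bump on W1 → (0, 2)
merge at op5 (invoked 8): VC(op1)=(0, 1), own-thread bump on W0 → (1, 1)
merge at op3 (invoked 5): VC(op1)=(0, 1), VC(op2)=(0, 2), own-thread bump on W1 → (0, 3)
merge at op6 (invoked 11): VC(op5)=(1, 1), own-thread bump on W0 → (2, 1)
merge at op4 (invoked 7): VC(op1)=(0, 1), VC(op3)=(0, 3), own-thread bump on W1 → (0, 4)
merge at op7 (invoked 12): VC(op4)=(0, 4), VC(op6)=(2, 1), own-thread bump on W1 → (2, 5)
target: VC(op6) = (2, 1)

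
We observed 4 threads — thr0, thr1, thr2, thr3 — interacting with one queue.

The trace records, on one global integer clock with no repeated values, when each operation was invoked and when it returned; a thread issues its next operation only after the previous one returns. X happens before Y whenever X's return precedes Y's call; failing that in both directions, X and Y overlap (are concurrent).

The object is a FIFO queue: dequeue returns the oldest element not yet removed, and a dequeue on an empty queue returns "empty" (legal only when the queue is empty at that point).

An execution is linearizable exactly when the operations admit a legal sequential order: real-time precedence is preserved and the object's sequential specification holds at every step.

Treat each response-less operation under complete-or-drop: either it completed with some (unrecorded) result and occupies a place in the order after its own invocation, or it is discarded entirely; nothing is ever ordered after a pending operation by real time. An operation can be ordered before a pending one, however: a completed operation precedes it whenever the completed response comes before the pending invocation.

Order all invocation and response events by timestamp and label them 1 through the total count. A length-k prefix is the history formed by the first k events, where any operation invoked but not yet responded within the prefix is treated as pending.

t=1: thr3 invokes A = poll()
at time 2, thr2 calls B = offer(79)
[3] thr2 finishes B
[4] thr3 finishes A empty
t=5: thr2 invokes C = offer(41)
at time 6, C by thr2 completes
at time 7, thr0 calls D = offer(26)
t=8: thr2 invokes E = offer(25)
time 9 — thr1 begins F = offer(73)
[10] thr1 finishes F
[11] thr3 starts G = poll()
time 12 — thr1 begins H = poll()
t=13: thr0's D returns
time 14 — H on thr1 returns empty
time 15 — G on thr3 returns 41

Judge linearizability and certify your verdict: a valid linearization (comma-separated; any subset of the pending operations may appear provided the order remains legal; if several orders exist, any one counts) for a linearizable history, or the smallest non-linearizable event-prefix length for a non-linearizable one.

not linearizable — minimal violating prefix: 14 events

the violation lands at event 14, H's response at time 14: events 1..13 linearize, events 1..14 do not
all 6 real-time-respecting orders fail — 6 completed queue operations, no legal replay
no escape via the 2 pending operations (E, G): every completion choice fails
e.g. A, B, C, D, F, H (pending dropped): illegal at step 6, since H poll() → empty cannot apply there
e.g. A, B, C, F, D, H (pending dropped): illegal at step 6, since H poll() → empty cannot apply there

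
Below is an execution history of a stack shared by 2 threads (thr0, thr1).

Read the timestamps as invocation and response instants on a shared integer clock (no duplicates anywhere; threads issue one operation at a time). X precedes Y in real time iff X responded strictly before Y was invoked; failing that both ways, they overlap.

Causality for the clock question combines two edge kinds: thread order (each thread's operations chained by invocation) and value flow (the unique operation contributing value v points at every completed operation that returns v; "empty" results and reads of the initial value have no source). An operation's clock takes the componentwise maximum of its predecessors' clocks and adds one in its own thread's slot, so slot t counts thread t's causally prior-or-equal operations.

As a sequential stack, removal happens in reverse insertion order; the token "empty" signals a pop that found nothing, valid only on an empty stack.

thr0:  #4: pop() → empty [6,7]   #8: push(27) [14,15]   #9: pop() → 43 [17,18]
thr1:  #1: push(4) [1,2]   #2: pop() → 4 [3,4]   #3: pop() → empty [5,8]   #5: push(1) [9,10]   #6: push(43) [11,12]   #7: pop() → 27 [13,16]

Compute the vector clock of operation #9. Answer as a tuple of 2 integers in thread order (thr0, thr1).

no predecessors for #1 (invoked 1): thr1 increments from zero → (0, 1)
no predecessors for #4 (invoked 6): thr0 increments from zero → (1, 0)
merge at #2 (invoked 3): VC(#1)=(0, 1), own-thread bump on thr1 → (0, 2)
merge at #8 (invoked 14): VC(#4)=(1, 0), own-thread bump on thr0 → (2, 0)
merge at #3 (invoked 5): VC(#2)=(0, 2), own-thread bump on thr1 → (0, 3)
merge at #5 (invoked 9): VC(#3)=(0, 3), own-thread bump on thr1 → (0, 4)
merge at #6 (invoked 11): VC(#5)=(0, 4), own-thread bump on thr1 → (0, 5)
merge at #7 (invoked 13): VC(#6)=(0, 5), VC(#8)=(2, 0), own-thread bump on thr1 → (2, 6)
merge at #9 (invoked 17): VC(#6)=(0, 5), VC(#8)=(2, 0), own-thread bump on thr0 → (3, 5)
target: VC(#9) = (3, 5)

(3, 5)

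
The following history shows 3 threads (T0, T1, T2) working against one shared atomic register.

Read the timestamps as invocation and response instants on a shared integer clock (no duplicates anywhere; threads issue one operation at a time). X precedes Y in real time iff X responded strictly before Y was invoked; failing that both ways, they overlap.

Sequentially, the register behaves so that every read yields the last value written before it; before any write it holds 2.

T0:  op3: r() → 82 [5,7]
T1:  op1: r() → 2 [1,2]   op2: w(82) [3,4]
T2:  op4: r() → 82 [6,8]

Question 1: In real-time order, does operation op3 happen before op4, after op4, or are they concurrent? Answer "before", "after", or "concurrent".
op3 spans [5,7], op4 spans [6,8]
the intervals overlap in both directions

concurrent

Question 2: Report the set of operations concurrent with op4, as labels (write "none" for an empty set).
overlap test against op4 [6,8]: concurrent iff the interval meets 6..8
op1 [1,2]: before
op2 [3,4]: before
op3 [5,7]: concurrent

op3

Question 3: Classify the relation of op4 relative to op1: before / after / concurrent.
op4 spans [6,8], op1 spans [1,2]
resp(op1)=2 < inv(op4)=6

after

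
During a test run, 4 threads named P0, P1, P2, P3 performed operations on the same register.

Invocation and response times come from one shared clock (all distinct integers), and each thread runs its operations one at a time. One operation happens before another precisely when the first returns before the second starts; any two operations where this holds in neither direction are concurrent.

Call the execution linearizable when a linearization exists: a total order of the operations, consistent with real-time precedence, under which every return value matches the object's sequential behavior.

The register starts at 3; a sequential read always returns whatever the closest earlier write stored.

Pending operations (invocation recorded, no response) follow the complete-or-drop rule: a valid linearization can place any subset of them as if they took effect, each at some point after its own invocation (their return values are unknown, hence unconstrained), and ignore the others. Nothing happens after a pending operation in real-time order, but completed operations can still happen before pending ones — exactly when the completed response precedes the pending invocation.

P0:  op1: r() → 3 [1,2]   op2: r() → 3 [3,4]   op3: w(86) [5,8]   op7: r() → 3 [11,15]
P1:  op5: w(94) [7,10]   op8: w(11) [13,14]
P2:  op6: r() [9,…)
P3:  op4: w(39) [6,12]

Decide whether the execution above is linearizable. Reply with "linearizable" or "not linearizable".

not linearizable

cut after 14 events: linearizable; cut after 15 events (op7 responds, time 15): not linearizable
no legal order exists: 14 real-time-consistent candidates over 7 completed register operations, all rejected
including or dropping the 1 pending operation (op6) in any combination fails
sample order op1, op2, op3, op4, op5, op7, op8 (pending dropped) stalls at step 6 — op7 r() → 3 has no legal effect
sample order op1, op2, op3, op4, op5, op8, op7 (pending dropped) stalls at step 7 — op7 r() → 3 has no legal effect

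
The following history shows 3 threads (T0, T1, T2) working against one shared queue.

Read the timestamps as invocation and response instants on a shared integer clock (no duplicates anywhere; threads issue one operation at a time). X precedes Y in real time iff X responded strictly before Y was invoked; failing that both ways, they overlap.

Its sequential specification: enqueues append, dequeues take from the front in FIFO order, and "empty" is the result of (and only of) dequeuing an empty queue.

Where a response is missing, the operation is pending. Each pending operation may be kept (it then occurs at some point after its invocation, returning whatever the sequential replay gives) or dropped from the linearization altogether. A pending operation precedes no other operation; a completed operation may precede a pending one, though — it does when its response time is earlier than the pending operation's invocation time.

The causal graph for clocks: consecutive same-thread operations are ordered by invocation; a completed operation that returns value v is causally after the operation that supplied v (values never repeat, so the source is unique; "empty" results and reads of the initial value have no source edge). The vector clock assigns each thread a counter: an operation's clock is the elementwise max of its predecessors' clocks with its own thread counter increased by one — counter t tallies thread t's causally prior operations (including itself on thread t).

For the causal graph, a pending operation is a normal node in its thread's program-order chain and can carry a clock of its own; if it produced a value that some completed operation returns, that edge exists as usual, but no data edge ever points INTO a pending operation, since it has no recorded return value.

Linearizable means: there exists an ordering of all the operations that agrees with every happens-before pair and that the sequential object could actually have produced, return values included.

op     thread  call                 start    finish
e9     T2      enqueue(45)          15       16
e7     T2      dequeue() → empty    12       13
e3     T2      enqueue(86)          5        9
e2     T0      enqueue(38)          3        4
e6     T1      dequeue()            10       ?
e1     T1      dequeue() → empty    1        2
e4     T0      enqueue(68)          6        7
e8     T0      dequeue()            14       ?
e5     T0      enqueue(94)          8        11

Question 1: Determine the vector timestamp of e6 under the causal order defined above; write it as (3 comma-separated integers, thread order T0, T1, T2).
(0, 2, 0)

e3 (invocation 5): nothing precedes it; T2's component alone gives (0, 0, 1)
e1 (invocation 1): nothing precedes it; T1's component alone gives (0, 1, 0)
e2 (invocation 3): nothing precedes it; T0's component alone gives (1, 0, 0)
invoked at 12, e7 merges VC(e3)=(0, 0, 1) and bumps T2's slot → (0, 0, 2)
invoked at 10, e6 merges VC(e1)=(0, 1, 0) and bumps T1's slot → (0, 2, 0)
invoked at 6, e4 merges VC(e2)=(1, 0, 0) and bumps T0's slot → (2, 0, 0)
invoked at 15, e9 merges VC(e7)=(0, 0, 2) and bumps T2's slot → (0, 0, 3)
invoked at 8, e5 merges VC(e4)=(2, 0, 0) and bumps T0's slot → (3, 0, 0)
invoked at 14, e8 merges VC(e5)=(3, 0, 0) and bumps T0's slot → (4, 0, 0)
target: VC(e6) = (0, 2, 0)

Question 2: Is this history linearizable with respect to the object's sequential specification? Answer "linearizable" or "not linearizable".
not linearizable

the violation lands at event 13, e7's response at time 13: events 1..12 linearize, events 1..13 do not
all 3 real-time-respecting orders fail — 6 completed queue operations, no legal replay
every completion of the 1 pending operation (e6) was checked; none linearizes
one such order, e1, e2, e3, e4, e5, e7 (pending dropped), breaks at step 6 where e7 dequeue() → empty is illegal
one such order, e1, e2, e4, e3, e5, e7 (pending dropped), breaks at step 6 where e7 dequeue() → empty is illegal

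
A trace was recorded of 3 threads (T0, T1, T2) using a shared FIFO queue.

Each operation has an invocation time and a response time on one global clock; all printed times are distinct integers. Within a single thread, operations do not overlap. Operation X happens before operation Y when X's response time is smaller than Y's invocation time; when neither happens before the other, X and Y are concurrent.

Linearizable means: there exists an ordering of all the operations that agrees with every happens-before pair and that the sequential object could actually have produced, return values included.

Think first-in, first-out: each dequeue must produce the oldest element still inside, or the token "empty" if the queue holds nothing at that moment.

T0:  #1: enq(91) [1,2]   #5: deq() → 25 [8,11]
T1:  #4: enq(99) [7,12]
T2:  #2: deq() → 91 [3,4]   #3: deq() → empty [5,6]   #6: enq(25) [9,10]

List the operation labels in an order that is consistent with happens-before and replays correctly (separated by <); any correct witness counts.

step 1: #1 enq(91) — queue <91>
step 2: #2 deq() → 91 — queue <>
step 3: #3 deq() → empty — queue <>
step 4: #6 enq(25) — queue <25>
step 5: #4 enq(99) — queue <25,99>
step 6: #5 deq() → 25 — queue <99>

#1 < #2 < #3 < #6 < #4 < #5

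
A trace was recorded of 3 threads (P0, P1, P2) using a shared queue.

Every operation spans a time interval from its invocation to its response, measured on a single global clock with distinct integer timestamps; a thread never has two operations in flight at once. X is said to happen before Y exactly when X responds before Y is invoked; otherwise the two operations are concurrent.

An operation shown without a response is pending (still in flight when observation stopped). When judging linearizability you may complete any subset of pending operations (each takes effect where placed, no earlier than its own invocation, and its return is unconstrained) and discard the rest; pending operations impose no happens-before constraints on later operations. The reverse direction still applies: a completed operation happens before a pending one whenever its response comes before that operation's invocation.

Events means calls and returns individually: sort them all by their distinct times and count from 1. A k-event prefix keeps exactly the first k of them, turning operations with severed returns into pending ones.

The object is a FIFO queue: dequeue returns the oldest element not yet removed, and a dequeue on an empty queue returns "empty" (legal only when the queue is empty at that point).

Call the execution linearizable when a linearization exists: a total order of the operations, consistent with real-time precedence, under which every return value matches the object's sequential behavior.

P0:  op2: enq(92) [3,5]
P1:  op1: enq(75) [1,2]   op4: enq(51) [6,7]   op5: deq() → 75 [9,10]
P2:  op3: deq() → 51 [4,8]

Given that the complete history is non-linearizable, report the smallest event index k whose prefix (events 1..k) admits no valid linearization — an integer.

events 1..7 are linearizable; a witness order is op1, op2, op3, op4:
after step 1 (op1 enq(75)): queue <75>
after step 2 (op2 enq(92)): queue <75,92>
after step 3 (op3 deq() (pending, included)): queue <92>
after step 4 (op4 enq(51)): queue <92,51>
once event 8 joins (op3's response, time 8), exhaustive search finds no witness
one such order, op1, op2, op3, op4, breaks at step 3 where op3 deq() → 51 is illegal
one such order, op1, op2, op4, op3, breaks at step 4 where op3 deq() → 51 is illegal

8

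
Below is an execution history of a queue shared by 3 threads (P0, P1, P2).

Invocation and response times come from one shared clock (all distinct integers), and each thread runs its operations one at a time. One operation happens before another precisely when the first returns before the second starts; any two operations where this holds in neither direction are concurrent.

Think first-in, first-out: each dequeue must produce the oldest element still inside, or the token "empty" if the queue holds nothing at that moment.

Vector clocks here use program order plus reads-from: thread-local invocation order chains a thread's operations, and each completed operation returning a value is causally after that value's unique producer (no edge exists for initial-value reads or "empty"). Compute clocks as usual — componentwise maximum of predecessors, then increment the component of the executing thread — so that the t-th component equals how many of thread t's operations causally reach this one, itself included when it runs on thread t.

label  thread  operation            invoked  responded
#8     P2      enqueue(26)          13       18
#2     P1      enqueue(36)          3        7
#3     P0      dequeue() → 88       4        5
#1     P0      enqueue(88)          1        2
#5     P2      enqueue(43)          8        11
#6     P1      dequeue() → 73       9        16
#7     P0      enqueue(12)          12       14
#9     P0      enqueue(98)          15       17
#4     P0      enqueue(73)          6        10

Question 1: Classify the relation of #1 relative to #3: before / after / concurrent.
before

#1 spans [1,2], #3 spans [4,5]
resp(#1)=2 < inv(#3)=4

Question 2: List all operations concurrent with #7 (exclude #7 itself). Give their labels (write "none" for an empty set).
#6, #8

overlap test against #7 [12,14]: concurrent iff the interval meets 12..14
#1 [1,2]: before
#2 [3,7]: before
#3 [4,5]: before
#4 [6,10]: before
#5 [8,11]: before
#6 [9,16]: concurrent
#8 [13,18]: concurrent
#9 [15,17]: after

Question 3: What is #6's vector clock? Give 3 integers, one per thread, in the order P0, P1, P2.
(3, 2, 0)

VC(#5, invoked at 8): no causal predecessors; +1 on P2 → (0, 0, 1)
VC(#2, invoked at 3): no causal predecessors; +1 on P1 → (0, 1, 0)
VC(#1, invoked at 1): no causal predecessors; +1 on P0 → (1, 0, 0)
VC(#8, invoked at 13): max of VC(#5)=(0, 0, 1), then +1 on thread P2 → (0, 0, 2)
VC(#3, invoked at 4): max of VC(#1)=(1, 0, 0), then +1 on thread P0 → (2, 0, 0)
VC(#4, invoked at 6): max of VC(#3)=(2, 0, 0), then +1 on thread P0 → (3, 0, 0)
VC(#7, invoked at 12): max of VC(#4)=(3, 0, 0), then +1 on thread P0 → (4, 0, 0)
VC(#6, invoked at 9): max of VC(#2)=(0, 1, 0), VC(#4)=(3, 0, 0), then +1 on thread P1 → (3, 2, 0)
VC(#9, invoked at 15): max of VC(#7)=(4, 0, 0), then +1 on thread P0 → (5, 0, 0)
target: VC(#6) = (3, 2, 0)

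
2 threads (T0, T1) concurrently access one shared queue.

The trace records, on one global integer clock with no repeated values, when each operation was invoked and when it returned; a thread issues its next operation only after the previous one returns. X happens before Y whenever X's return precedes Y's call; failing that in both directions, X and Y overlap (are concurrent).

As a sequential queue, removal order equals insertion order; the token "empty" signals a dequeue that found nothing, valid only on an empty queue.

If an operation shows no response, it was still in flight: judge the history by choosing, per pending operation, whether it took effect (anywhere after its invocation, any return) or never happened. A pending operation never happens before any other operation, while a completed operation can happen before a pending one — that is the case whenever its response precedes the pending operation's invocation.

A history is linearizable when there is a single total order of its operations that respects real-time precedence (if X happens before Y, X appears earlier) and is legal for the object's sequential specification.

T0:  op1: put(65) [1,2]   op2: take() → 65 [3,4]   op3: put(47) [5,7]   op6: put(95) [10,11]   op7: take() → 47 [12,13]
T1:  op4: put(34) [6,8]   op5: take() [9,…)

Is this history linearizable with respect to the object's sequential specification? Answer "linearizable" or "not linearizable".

witness order: op1, op2, op3, op4, op6, op7
after step 1 (op1 put(65)): queue <65>
after step 2 (op2 take() → 65): queue <>
after step 3 (op3 put(47)): queue <47>
after step 4 (op4 put(34)): queue <47,34>
after step 5 (op6 put(95)): queue <47,34,95>
after step 6 (op7 take() → 47): queue <34,95>

linearizable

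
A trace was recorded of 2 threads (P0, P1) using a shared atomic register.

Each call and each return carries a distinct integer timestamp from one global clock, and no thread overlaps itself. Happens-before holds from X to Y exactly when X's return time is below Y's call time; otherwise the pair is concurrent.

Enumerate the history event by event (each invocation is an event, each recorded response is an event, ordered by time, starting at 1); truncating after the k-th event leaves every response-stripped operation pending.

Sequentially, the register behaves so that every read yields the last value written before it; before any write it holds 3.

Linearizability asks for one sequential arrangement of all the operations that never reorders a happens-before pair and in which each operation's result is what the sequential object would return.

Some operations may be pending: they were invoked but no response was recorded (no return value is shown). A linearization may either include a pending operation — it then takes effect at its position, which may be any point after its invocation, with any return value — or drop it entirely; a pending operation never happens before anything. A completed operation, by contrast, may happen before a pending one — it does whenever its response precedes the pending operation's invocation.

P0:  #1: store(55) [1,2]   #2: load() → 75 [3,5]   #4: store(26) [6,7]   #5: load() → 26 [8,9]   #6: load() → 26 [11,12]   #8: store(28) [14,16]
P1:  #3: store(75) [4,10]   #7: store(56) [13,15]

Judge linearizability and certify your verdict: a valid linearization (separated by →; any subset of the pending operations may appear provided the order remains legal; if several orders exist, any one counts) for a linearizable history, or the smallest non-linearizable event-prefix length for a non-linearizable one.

linearizable — witness: #1 → #3 → #2 → #4 → #5 → #6 → #7 → #8

1. #1 store(55), leaving value 55
2. #3 store(75), leaving value 75
3. #2 load() → 75, leaving value 75
4. #4 store(26), leaving value 26
5. #5 load() → 26, leaving value 26
6. #6 load() → 26, leaving value 26
7. #7 store(56), leaving value 56
8. #8 store(28), leaving value 28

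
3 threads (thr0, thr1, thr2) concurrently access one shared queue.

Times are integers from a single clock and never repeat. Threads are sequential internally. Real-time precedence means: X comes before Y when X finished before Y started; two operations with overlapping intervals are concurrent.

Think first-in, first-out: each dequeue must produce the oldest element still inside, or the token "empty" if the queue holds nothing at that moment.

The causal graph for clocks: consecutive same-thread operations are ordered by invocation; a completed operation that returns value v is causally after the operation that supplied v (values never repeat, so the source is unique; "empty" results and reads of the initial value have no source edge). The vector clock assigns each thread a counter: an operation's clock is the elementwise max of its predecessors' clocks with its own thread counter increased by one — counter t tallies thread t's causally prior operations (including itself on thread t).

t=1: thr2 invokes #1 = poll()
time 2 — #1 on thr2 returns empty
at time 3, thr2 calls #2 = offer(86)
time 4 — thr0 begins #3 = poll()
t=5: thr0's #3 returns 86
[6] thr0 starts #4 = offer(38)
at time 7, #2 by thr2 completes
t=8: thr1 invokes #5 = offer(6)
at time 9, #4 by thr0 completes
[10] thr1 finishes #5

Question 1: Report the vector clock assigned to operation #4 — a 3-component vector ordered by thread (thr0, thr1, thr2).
(2, 0, 2)

root op #1, invoked 1: fresh clock plus thr2's own tick → (0, 0, 1)
root op #5, invoked 8: fresh clock plus thr1's own tick → (0, 1, 0)
#2, invoked 3, takes VC(#1)=(0, 0, 1) under max, adds 1 for thr2 → (0, 0, 2)
#3, invoked 4, takes VC(#2)=(0, 0, 2) under max, adds 1 for thr0 → (1, 0, 2)
#4, invoked 6, takes VC(#3)=(1, 0, 2) under max, adds 1 for thr0 → (2, 0, 2)
target: VC(#4) = (2, 0, 2)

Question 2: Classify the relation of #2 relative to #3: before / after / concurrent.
concurrent

#2 spans [3,7], #3 spans [4,5]
the intervals overlap in both directions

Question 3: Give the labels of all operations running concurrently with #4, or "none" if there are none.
#2, #5

concurrent with #4 ([6,9]): every op whose interval crosses 6..9
#1 [1,2]: before
#2 [3,7]: concurrent
#3 [4,5]: before
#5 [8,10]: concurrent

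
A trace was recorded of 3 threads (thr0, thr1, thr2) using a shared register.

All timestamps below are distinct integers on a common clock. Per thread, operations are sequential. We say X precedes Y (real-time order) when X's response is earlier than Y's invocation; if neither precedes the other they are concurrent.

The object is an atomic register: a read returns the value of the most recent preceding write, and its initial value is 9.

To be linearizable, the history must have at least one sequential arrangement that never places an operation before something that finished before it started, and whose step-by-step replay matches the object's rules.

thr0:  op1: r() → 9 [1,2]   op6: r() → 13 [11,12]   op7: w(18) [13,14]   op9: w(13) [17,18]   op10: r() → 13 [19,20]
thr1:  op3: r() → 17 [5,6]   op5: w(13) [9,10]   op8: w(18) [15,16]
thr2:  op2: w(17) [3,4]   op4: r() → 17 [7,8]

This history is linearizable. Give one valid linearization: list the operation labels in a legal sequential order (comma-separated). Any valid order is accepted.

op1, op2, op3, op4, op5, op6, op7, op8, op9, op10

1. op1 r() → 9, leaving value 9
2. op2 w(17), leaving value 17
3. op3 r() → 17, leaving value 17
4. op4 r() → 17, leaving value 17
5. op5 w(13), leaving value 13
6. op6 r() → 13, leaving value 13
7. op7 w(18), leaving value 18
8. op8 w(18), leaving value 18
9. op9 w(13), leaving value 13
10. op10 r() → 13, leaving value 13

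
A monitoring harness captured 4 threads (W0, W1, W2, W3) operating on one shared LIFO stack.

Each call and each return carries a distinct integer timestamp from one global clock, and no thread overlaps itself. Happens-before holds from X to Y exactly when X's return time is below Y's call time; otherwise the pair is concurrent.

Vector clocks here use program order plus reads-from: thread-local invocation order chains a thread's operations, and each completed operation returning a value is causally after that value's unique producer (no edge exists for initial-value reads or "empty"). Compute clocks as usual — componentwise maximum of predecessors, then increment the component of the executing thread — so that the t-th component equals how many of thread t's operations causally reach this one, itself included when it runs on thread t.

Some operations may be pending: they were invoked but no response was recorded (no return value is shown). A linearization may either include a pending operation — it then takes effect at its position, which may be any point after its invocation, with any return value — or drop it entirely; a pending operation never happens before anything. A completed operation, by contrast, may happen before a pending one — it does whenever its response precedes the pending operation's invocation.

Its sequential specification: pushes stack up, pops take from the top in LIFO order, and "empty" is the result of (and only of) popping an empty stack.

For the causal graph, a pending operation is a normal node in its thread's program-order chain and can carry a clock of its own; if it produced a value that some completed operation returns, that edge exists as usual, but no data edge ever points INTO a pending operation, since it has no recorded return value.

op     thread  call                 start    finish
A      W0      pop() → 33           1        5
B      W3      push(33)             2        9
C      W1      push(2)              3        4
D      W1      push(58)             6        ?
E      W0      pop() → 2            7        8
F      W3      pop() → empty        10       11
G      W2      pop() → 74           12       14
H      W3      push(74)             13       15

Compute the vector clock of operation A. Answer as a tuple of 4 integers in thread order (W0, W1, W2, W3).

(1, 0, 0, 1)

no predecessors for B (invoked 2): W3 increments from zero → (0, 0, 0, 1)
no predecessors for C (invoked 3): W1 increments from zero → (0, 1, 0, 0)
VC(F, invoked at 10): max of VC(B)=(0, 0, 0, 1), then +1 on thread W3 → (0, 0, 0, 2)
VC(D, invoked at 6): max of VC(C)=(0, 1, 0, 0), then +1 on thread W1 → (0, 2, 0, 0)
VC(A, invoked at 1): max of VC(B)=(0, 0, 0, 1), then +1 on thread W0 → (1, 0, 0, 1)
VC(H, invoked at 13): max of VC(F)=(0, 0, 0, 2), then +1 on thread W3 → (0, 0, 0, 3)
VC(G, invoked at 12): max of VC(H)=(0, 0, 0, 3), then +1 on thread W2 → (0, 0, 1, 3)
VC(E, invoked at 7): max of VC(A)=(1, 0, 0, 1), VC(C)=(0, 1, 0, 0), then +1 on thread W0 → (2, 1, 0, 1)
target: VC(A) = (1, 0, 0, 1)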